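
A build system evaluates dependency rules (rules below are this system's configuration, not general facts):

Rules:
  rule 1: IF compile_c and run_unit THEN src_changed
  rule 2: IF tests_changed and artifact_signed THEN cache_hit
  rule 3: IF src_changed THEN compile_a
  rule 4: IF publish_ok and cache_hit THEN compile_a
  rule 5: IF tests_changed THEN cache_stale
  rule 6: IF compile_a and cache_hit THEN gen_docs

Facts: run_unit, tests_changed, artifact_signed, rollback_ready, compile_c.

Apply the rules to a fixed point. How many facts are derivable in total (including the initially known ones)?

Round 1 fires rule 1, rule 2, rule 5, giving src_changed, cache_hit, cache_stale.
Round 2 fires rule 3, giving compile_a.
Round 3 fires rule 6, giving gen_docs.
Closure: {artifact_signed, cache_hit, cache_stale, compile_a, compile_c, gen_docs, rollback_ready, run_unit, src_changed, tests_changed} — 10 facts.

10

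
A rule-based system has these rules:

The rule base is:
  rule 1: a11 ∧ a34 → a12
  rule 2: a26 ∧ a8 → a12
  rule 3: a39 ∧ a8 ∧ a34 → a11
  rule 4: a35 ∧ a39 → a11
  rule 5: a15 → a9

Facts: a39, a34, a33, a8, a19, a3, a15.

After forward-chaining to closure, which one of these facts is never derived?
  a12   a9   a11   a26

Round 1 fires rule 3, rule 5, giving a11, a9.
Round 2 fires rule 1, giving a12.
Derived: a12 (round 2), a11 (round 1), a9 (round 1). a26 never appears in any round.

a26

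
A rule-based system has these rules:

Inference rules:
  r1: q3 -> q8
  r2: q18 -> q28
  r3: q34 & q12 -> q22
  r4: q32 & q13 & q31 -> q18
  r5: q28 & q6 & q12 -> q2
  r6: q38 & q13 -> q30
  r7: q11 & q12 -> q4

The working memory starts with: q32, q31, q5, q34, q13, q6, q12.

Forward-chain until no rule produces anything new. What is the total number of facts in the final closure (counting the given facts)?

11

Round 1 fires r3, r4, giving q22, q18.
Round 2 fires r2, giving q28.
Round 3 fires r5, giving q2.
Closure: {q12, q13, q18, q2, q22, q28, q31, q32, q34, q5, q6} — 11 facts.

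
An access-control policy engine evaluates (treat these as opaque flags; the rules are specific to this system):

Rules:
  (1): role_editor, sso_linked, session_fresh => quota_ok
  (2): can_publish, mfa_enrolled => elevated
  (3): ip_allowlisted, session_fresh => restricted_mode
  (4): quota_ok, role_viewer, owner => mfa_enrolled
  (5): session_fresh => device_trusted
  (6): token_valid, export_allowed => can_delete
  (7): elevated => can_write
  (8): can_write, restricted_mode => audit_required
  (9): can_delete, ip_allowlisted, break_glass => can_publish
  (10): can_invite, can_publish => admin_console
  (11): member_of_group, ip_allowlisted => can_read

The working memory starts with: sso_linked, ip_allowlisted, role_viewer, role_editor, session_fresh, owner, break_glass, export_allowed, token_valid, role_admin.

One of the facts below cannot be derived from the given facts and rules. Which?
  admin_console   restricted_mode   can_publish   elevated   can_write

Round 1 fires (1), (3), (5), (6), giving quota_ok, restricted_mode, device_trusted, can_delete.
Round 2 fires (4), (9), giving mfa_enrolled, can_publish.
Round 3 fires (2), giving elevated.
Round 4 fires (7), giving can_write.
Round 5 fires (8), giving audit_required.
Derived: can_publish (round 2), elevated (round 3), restricted_mode (round 1), can_write (round 4). admin_console never appears in any round.

admin_console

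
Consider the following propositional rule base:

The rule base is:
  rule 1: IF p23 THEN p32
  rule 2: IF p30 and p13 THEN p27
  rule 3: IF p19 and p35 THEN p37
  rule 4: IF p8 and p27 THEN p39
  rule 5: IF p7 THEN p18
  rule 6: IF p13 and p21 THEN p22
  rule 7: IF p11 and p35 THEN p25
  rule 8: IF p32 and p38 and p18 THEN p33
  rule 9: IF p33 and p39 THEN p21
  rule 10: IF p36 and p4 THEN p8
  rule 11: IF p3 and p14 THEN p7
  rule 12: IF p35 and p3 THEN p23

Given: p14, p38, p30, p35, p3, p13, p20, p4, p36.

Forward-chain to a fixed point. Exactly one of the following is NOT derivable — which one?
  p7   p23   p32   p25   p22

Round 1: rule 2 [IF p30 and p13 THEN p27]; rule 10 [IF p36 and p4 THEN p8]; rule 11 [IF p3 and p14 THEN p7]; rule 12 [IF p35 and p3 THEN p23]. New: p27, p8, p7, p23.
Round 2: rule 1 [IF p23 THEN p32]; rule 4 [IF p8 and p27 THEN p39]; rule 5 [IF p7 THEN p18]. New: p32, p39, p18.
Round 3: rule 8 [IF p32 and p38 and p18 THEN p33]. New: p33.
Round 4: rule 9 [IF p33 and p39 THEN p21]. New: p21.
Round 5: rule 6 [IF p13 and p21 THEN p22]. New: p22.
Derived: p7 (round 1), p32 (round 2), p22 (round 5), p23 (round 1). p25 never appears in any round.

p25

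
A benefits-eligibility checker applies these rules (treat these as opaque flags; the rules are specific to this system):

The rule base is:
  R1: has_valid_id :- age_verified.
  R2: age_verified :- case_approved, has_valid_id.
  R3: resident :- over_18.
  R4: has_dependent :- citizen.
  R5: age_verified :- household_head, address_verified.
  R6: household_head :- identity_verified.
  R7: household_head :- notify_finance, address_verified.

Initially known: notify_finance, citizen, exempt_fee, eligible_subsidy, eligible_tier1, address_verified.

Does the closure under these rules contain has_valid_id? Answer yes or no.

yes

[1] R4 [has_dependent :- citizen.]; R7 [household_head :- notify_finance, address_verified.]. ⇒ new: has_dependent, household_head.
[2] R5 [age_verified :- household_head, address_verified.]. ⇒ new: age_verified.
[3] R1 [has_valid_id :- age_verified.]. ⇒ new: has_valid_id.
has_valid_id appears in round 3, so it is derivable.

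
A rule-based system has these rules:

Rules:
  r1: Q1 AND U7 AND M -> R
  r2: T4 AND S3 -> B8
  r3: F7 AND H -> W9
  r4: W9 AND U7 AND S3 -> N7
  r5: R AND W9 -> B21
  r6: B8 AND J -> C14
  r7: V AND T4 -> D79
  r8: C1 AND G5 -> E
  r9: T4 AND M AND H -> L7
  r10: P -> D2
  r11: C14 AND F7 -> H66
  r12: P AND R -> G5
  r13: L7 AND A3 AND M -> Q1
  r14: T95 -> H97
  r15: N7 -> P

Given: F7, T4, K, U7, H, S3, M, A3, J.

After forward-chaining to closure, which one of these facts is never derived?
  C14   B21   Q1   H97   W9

H97

Round 1 fires r2, r3, r9, giving B8, W9, L7.
Round 2 fires r4, r6, r13, giving N7, C14, Q1.
Round 3 fires r1, r11, r15, giving R, H66, P.
Round 4 fires r5, r10, r12, giving B21, D2, G5.
Derived: W9 (round 1), B21 (round 4), C14 (round 2), Q1 (round 2). H97 never appears in any round.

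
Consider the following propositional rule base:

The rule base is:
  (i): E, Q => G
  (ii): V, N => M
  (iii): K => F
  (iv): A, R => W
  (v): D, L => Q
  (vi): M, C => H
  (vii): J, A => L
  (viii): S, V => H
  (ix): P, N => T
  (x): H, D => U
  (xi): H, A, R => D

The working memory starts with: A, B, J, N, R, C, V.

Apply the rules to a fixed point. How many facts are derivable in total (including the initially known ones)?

14

[1] (ii) [V, N => M]; (iv) [A, R => W]; (vii) [J, A => L]. ⇒ new: M, W, L.
[2] (vi) [M, C => H]. ⇒ new: H.
[3] (xi) [H, A, R => D]. ⇒ new: D.
[4] (v) [D, L => Q]; (x) [H, D => U]. ⇒ new: Q, U.
Closure: {A, B, C, D, H, J, L, M, N, Q, R, U, V, W} — 14 facts.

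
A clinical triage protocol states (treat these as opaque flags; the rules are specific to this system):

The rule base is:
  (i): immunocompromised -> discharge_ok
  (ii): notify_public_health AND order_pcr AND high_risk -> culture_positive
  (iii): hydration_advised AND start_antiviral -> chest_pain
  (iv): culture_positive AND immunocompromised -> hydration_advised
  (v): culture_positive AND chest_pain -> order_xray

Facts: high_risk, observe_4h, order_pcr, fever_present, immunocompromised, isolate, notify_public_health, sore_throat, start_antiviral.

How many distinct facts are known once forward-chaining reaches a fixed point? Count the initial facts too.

14

Round 1 — (i), (ii), derive discharge_ok, culture_positive.
Round 2 — (iv), derive hydration_advised.
Round 3 — (iii), derive chest_pain.
Round 4 — (v), derive order_xray.
Closure: {chest_pain, culture_positive, discharge_ok, fever_present, high_risk, hydration_advised, immunocompromised, isolate, notify_public_health, observe_4h, order_pcr, order_xray, sore_throat, start_antiviral} — 14 facts.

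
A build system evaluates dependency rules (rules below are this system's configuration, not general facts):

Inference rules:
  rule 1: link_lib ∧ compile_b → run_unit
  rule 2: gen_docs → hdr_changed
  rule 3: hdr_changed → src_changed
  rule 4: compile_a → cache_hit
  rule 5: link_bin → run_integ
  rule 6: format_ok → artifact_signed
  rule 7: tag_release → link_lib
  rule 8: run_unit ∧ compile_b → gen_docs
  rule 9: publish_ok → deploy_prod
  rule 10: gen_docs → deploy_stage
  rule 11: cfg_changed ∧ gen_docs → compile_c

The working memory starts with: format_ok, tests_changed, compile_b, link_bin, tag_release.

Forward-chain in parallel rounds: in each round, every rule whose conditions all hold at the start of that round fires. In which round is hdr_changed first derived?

4

[1] rule 5 [link_bin → run_integ]; rule 6 [format_ok → artifact_signed]; rule 7 [tag_release → link_lib]. ⇒ new: run_integ, artifact_signed, link_lib.
[2] rule 1 [link_lib ∧ compile_b → run_unit]. ⇒ new: run_unit.
[3] rule 8 [run_unit ∧ compile_b → gen_docs]. ⇒ new: gen_docs.
[4] rule 2 [gen_docs → hdr_changed]; rule 10 [gen_docs → deploy_stage]. ⇒ new: hdr_changed, deploy_stage.
hdr_changed first appears in round 4.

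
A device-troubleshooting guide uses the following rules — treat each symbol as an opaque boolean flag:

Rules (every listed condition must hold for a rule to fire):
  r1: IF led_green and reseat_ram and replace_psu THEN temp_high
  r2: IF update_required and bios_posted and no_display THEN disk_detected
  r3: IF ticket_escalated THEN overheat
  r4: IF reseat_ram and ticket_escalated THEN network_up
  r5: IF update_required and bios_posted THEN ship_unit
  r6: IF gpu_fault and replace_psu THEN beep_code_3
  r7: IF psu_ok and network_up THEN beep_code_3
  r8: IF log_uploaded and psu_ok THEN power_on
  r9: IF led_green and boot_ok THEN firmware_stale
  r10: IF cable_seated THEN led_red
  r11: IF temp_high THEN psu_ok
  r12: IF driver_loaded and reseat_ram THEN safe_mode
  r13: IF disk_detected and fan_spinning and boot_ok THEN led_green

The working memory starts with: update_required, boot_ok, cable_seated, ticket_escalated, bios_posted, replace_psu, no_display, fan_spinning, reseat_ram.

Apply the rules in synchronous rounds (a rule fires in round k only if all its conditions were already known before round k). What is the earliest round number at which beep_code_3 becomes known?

Round 1 — r2, r3, r4, r5, r10, derive disk_detected, overheat, network_up, ship_unit, led_red.
Round 2 — r13, derive led_green.
Round 3 — r1, r9, derive temp_high, firmware_stale.
Round 4 — r11, derive psu_ok.
Round 5 — r7, derive beep_code_3.
beep_code_3 first appears in round 5.

5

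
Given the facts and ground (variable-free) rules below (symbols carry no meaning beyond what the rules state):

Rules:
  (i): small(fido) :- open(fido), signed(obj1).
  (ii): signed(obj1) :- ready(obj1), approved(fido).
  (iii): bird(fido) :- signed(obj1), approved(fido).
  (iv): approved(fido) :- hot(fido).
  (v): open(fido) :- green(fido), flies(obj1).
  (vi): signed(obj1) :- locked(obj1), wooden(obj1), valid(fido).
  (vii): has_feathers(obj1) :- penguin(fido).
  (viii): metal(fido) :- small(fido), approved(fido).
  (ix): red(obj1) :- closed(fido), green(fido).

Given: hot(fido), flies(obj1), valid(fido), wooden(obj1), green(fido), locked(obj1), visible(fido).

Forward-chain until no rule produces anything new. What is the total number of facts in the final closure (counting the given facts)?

13

Round 1 fires (iv), (v), (vi), giving approved(fido), open(fido), signed(obj1).
Round 2 fires (i), (iii), giving small(fido), bird(fido).
Round 3 fires (viii), giving metal(fido).
Closure: {approved(fido), bird(fido), flies(obj1), green(fido), hot(fido), locked(obj1), metal(fido), open(fido), signed(obj1), small(fido), valid(fido), visible(fido), wooden(obj1)} — 13 facts.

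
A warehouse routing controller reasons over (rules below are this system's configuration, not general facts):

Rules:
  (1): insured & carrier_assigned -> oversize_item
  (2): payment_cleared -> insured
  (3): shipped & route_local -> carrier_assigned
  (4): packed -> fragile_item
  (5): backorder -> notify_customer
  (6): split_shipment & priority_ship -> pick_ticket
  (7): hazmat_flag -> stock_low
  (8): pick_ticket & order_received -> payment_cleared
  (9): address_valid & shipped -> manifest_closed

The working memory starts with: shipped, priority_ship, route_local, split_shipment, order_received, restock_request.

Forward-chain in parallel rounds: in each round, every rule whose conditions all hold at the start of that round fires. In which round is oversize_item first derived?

Round 1: (3) [shipped & route_local -> carrier_assigned]; (6) [split_shipment & priority_ship -> pick_ticket]. Adds carrier_assigned, pick_ticket.
Round 2: (8) [pick_ticket & order_received -> payment_cleared]. Adds payment_cleared.
Round 3: (2) [payment_cleared -> insured]. Adds insured.
Round 4: (1) [insured & carrier_assigned -> oversize_item]. Adds oversize_item.
oversize_item first appears in round 4.

4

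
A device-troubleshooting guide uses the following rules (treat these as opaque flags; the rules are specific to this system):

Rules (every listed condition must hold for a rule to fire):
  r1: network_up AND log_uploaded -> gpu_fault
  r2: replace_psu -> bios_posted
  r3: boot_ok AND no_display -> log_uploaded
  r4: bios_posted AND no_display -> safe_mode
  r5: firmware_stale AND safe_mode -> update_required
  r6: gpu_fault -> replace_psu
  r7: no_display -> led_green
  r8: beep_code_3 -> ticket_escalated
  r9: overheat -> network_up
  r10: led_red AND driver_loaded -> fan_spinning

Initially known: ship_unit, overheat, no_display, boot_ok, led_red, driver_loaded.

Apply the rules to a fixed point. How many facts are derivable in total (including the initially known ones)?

14

Round 1 — r3, r7, r9, r10, derive log_uploaded, led_green, network_up, fan_spinning.
Round 2 — r1, derive gpu_fault.
Round 3 — r6, derive replace_psu.
Round 4 — r2, derive bios_posted.
Round 5 — r4, derive safe_mode.
Closure: {bios_posted, boot_ok, driver_loaded, fan_spinning, gpu_fault, led_green, led_red, log_uploaded, network_up, no_display, overheat, replace_psu, safe_mode, ship_unit} — 14 facts.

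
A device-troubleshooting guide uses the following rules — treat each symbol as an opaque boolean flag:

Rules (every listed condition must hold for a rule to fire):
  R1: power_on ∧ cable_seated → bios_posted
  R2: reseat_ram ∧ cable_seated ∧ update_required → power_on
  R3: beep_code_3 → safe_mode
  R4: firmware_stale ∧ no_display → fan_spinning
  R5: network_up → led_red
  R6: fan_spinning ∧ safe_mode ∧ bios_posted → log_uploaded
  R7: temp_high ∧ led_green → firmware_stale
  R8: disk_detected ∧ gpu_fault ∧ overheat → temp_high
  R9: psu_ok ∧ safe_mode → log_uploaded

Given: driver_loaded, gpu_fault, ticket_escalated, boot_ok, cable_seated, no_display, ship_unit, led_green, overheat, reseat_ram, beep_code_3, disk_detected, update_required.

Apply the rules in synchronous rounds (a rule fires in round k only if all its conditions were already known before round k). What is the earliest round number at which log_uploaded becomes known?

4

Round 1 — R2, R3, R8, derive power_on, safe_mode, temp_high.
Round 2 — R1, R7, derive bios_posted, firmware_stale.
Round 3 — R4, derive fan_spinning.
Round 4 — R6, derive log_uploaded.
log_uploaded first appears in round 4.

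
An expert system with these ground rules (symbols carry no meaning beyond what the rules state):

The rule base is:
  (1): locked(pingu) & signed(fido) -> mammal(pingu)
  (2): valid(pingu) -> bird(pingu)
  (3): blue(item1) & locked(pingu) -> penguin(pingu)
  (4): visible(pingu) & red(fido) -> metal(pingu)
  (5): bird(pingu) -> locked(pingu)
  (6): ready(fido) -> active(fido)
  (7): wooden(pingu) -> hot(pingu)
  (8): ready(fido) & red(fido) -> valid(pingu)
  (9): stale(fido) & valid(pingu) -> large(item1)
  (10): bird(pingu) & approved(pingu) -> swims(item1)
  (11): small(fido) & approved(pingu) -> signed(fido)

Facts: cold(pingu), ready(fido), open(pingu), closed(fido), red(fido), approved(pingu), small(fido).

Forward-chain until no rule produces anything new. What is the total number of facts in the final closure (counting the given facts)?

Round 1 fires (6), (8), (11), giving active(fido), valid(pingu), signed(fido).
Round 2 fires (2), giving bird(pingu).
Round 3 fires (5), (10), giving locked(pingu), swims(item1).
Round 4 fires (1), giving mammal(pingu).
Closure: {active(fido), approved(pingu), bird(pingu), closed(fido), cold(pingu), locked(pingu), mammal(pingu), open(pingu), ready(fido), red(fido), signed(fido), small(fido), swims(item1), valid(pingu)} — 14 facts.

14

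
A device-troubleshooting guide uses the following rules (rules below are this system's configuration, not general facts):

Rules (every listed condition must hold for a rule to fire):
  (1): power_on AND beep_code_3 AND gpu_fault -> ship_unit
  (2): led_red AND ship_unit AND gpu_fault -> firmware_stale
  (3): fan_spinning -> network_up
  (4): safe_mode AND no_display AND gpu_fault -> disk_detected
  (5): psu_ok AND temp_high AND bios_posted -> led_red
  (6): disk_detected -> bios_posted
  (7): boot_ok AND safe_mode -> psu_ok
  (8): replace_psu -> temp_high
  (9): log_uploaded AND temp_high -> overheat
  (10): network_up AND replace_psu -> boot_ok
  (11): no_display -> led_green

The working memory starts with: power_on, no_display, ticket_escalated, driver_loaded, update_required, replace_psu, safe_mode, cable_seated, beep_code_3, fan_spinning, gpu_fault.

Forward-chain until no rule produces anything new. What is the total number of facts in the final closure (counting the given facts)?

Round 1: (1) [power_on AND beep_code_3 AND gpu_fault -> ship_unit]; (3) [fan_spinning -> network_up]; (4) [safe_mode AND no_display AND gpu_fault -> disk_detected]; (8) [replace_psu -> temp_high]; (11) [no_display -> led_green]. Adds ship_unit, network_up, disk_detected, temp_high, led_green.
Round 2: (6) [disk_detected -> bios_posted]; (10) [network_up AND replace_psu -> boot_ok]. Adds bios_posted, boot_ok.
Round 3: (7) [boot_ok AND safe_mode -> psu_ok]. Adds psu_ok.
Round 4: (5) [psu_ok AND temp_high AND bios_posted -> led_red]. Adds led_red.
Round 5: (2) [led_red AND ship_unit AND gpu_fault -> firmware_stale]. Adds firmware_stale.
Closure: {beep_code_3, bios_posted, boot_ok, cable_seated, disk_detected, driver_loaded, fan_spinning, firmware_stale, gpu_fault, led_green, led_red, network_up, no_display, power_on, psu_ok, replace_psu, safe_mode, ship_unit, temp_high, ticket_escalated, update_required} — 21 facts.

21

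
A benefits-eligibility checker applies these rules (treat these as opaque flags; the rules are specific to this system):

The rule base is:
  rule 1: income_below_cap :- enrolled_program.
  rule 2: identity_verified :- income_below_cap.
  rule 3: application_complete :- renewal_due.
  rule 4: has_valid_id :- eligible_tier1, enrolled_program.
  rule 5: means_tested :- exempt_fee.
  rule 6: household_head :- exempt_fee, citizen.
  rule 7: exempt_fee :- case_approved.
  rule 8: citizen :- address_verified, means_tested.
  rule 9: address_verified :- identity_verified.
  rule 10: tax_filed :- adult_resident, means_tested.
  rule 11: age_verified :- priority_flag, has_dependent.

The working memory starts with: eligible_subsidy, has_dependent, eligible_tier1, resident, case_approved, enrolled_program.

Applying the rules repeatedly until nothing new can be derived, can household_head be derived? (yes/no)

Round 1 fires rule 1, rule 4, rule 7, giving income_below_cap, has_valid_id, exempt_fee.
Round 2 fires rule 2, rule 5, giving identity_verified, means_tested.
Round 3 fires rule 9, giving address_verified.
Round 4 fires rule 8, giving citizen.
Round 5 fires rule 6, giving household_head.
household_head appears in round 5, so it is derivable.

yes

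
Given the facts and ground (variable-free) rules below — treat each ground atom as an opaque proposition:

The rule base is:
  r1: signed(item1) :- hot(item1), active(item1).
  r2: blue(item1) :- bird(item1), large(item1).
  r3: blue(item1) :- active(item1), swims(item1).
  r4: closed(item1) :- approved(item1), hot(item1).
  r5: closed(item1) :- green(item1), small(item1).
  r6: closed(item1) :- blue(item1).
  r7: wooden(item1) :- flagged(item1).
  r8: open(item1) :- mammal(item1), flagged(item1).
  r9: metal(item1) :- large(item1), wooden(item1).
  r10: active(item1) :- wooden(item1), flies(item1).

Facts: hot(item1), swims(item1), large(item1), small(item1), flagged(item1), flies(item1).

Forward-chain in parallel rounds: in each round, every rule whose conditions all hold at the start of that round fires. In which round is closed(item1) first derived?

[1] r7 [wooden(item1) :- flagged(item1).]. ⇒ new: wooden(item1).
[2] r9 [metal(item1) :- large(item1), wooden(item1).]; r10 [active(item1) :- wooden(item1), flies(item1).]. ⇒ new: metal(item1), active(item1).
[3] r1 [signed(item1) :- hot(item1), active(item1).]; r3 [blue(item1) :- active(item1), swims(item1).]. ⇒ new: signed(item1), blue(item1).
[4] r6 [closed(item1) :- blue(item1).]. ⇒ new: closed(item1).
closed(item1) first appears in round 4.

4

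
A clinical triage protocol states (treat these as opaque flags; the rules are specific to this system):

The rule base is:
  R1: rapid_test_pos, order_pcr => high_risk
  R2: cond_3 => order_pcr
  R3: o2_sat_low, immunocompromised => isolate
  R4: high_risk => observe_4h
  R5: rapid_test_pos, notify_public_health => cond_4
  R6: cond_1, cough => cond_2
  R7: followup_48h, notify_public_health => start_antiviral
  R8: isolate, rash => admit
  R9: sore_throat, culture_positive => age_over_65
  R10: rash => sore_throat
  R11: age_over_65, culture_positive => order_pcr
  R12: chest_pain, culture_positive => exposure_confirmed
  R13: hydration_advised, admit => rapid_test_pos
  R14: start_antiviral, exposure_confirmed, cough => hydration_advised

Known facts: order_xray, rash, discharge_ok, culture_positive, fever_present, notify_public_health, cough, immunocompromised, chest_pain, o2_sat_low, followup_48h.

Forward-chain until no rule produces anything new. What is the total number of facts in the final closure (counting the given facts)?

Round 1: R3 [o2_sat_low, immunocompromised => isolate]; R7 [followup_48h, notify_public_health => start_antiviral]; R10 [rash => sore_throat]; R12 [chest_pain, culture_positive => exposure_confirmed]. Adds isolate, start_antiviral, sore_throat, exposure_confirmed.
Round 2: R8 [isolate, rash => admit]; R9 [sore_throat, culture_positive => age_over_65]; R14 [start_antiviral, exposure_confirmed, cough => hydration_advised]. Adds admit, age_over_65, hydration_advised.
Round 3: R11 [age_over_65, culture_positive => order_pcr]; R13 [hydration_advised, admit => rapid_test_pos]. Adds order_pcr, rapid_test_pos.
Round 4: R1 [rapid_test_pos, order_pcr => high_risk]; R5 [rapid_test_pos, notify_public_health => cond_4]. Adds high_risk, cond_4.
Round 5: R4 [high_risk => observe_4h]. Adds observe_4h.
Closure: {admit, age_over_65, chest_pain, cond_4, cough, culture_positive, discharge_ok, exposure_confirmed, fever_present, followup_48h, high_risk, hydration_advised, immunocompromised, isolate, notify_public_health, o2_sat_low, observe_4h, order_pcr, order_xray, rapid_test_pos, rash, sore_throat, start_antiviral} — 23 facts.

23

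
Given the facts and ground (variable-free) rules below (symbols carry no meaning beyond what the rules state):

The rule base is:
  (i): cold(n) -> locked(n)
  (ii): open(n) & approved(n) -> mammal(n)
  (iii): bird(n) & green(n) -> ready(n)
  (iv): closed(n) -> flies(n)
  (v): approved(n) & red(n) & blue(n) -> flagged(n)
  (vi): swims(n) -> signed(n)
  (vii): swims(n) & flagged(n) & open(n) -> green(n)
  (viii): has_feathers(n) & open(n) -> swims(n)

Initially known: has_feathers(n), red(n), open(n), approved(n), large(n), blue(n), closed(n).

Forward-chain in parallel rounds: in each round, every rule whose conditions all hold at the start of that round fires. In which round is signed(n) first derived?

Round 1 — (ii), (iv), (v), (viii), derive mammal(n), flies(n), flagged(n), swims(n).
Round 2 — (vi), (vii), derive signed(n), green(n).
signed(n) first appears in round 2.

2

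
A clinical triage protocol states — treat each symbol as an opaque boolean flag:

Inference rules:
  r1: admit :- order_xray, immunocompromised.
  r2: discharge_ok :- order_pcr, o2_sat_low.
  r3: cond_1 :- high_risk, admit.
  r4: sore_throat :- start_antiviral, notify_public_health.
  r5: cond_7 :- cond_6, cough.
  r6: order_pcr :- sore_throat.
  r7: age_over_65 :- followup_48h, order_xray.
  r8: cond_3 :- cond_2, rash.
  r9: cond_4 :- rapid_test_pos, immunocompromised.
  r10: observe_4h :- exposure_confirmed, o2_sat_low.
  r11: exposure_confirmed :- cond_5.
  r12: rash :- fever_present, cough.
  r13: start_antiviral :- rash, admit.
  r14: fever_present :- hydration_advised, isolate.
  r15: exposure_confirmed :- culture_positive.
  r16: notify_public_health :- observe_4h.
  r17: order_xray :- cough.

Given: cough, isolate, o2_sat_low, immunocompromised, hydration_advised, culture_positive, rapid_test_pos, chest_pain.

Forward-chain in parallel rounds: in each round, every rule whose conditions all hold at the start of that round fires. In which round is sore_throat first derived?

4

Round 1 fires r9, r14, r15, r17, giving cond_4, fever_present, exposure_confirmed, order_xray.
Round 2 fires r1, r10, r12, giving admit, observe_4h, rash.
Round 3 fires r13, r16, giving start_antiviral, notify_public_health.
Round 4 fires r4, giving sore_throat.
sore_throat first appears in round 4.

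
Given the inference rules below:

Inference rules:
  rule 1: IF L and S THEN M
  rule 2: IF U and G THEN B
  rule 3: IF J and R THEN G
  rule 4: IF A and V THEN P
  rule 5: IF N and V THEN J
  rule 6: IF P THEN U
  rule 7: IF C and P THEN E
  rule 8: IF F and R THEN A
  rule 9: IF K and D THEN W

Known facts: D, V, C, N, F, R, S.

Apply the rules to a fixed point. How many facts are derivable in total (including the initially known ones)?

Round 1 fires rule 5, rule 8, giving J, A.
Round 2 fires rule 3, rule 4, giving G, P.
Round 3 fires rule 6, rule 7, giving U, E.
Round 4 fires rule 2, giving B.
Closure: {A, B, C, D, E, F, G, J, N, P, R, S, U, V} — 14 facts.

14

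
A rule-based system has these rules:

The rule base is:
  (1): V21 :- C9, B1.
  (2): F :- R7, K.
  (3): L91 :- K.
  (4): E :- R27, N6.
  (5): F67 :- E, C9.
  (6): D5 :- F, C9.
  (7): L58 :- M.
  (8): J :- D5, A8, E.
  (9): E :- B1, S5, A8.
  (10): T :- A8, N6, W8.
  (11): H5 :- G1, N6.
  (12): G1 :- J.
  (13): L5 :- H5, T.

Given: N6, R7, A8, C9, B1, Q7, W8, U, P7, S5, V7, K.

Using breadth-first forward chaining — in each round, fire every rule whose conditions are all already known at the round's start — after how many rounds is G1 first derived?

4

Round 1: (1) [V21 :- C9, B1.]; (2) [F :- R7, K.]; (3) [L91 :- K.]; (9) [E :- B1, S5, A8.]; (10) [T :- A8, N6, W8.]. New: V21, F, L91, E, T.
Round 2: (5) [F67 :- E, C9.]; (6) [D5 :- F, C9.]. New: F67, D5.
Round 3: (8) [J :- D5, A8, E.]. New: J.
Round 4: (12) [G1 :- J.]. New: G1.
G1 first appears in round 4.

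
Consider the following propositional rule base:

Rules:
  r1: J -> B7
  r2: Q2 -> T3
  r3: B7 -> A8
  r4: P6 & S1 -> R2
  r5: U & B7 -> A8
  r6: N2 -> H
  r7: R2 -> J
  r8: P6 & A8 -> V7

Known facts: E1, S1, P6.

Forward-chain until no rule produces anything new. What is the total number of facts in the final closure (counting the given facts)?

8

Round 1: r4 [P6 & S1 -> R2]. Adds R2.
Round 2: r7 [R2 -> J]. Adds J.
Round 3: r1 [J -> B7]. Adds B7.
Round 4: r3 [B7 -> A8]. Adds A8.
Round 5: r8 [P6 & A8 -> V7]. Adds V7.
Closure: {A8, B7, E1, J, P6, R2, S1, V7} — 8 facts.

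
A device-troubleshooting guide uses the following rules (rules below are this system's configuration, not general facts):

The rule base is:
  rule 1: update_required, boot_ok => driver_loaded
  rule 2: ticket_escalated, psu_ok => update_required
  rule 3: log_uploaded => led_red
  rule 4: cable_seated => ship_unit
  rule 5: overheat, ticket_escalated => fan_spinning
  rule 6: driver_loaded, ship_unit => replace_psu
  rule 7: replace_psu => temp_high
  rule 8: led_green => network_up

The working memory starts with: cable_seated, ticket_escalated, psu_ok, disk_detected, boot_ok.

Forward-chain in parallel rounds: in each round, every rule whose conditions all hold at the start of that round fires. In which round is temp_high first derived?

[1] rule 2 [ticket_escalated, psu_ok => update_required]; rule 4 [cable_seated => ship_unit]. ⇒ new: update_required, ship_unit.
[2] rule 1 [update_required, boot_ok => driver_loaded]. ⇒ new: driver_loaded.
[3] rule 6 [driver_loaded, ship_unit => replace_psu]. ⇒ new: replace_psu.
[4] rule 7 [replace_psu => temp_high]. ⇒ new: temp_high.
temp_high first appears in round 4.

4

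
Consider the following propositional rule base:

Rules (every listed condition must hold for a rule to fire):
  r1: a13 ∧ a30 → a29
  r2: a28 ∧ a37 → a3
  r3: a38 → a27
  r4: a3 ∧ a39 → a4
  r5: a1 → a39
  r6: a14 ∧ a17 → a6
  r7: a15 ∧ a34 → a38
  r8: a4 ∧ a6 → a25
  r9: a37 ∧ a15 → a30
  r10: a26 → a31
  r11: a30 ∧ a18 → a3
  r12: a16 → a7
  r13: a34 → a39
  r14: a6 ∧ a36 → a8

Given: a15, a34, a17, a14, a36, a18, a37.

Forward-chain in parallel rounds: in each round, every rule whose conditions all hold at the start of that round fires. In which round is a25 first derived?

Round 1 — r6, r7, r9, r13, derive a6, a38, a30, a39.
Round 2 — r3, r11, r14, derive a27, a3, a8.
Round 3 — r4, derive a4.
Round 4 — r8, derive a25.
a25 first appears in round 4.

4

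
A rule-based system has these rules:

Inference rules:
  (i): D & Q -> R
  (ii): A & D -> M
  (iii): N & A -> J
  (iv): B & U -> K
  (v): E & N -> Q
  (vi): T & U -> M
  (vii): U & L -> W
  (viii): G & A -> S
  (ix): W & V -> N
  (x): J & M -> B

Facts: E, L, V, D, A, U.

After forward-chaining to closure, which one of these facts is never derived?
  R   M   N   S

S

Round 1 fires (ii), (vii), giving M, W.
Round 2 fires (ix), giving N.
Round 3 fires (iii), (v), giving J, Q.
Round 4 fires (i), (x), giving R, B.
Round 5 fires (iv), giving K.
Derived: R (round 4), M (round 1), N (round 2). S never appears in any round.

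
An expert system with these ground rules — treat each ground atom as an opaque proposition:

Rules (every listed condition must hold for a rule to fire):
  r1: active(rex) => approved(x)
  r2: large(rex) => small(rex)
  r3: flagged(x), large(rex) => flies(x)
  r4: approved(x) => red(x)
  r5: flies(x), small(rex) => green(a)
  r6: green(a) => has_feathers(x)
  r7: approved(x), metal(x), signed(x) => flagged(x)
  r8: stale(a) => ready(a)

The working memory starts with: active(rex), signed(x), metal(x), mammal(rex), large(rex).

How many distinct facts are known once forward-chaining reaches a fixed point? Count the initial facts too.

12

Round 1: r1 [active(rex) => approved(x)]; r2 [large(rex) => small(rex)]. New: approved(x), small(rex).
Round 2: r4 [approved(x) => red(x)]; r7 [approved(x), metal(x), signed(x) => flagged(x)]. New: red(x), flagged(x).
Round 3: r3 [flagged(x), large(rex) => flies(x)]. New: flies(x).
Round 4: r5 [flies(x), small(rex) => green(a)]. New: green(a).
Round 5: r6 [green(a) => has_feathers(x)]. New: has_feathers(x).
Closure: {active(rex), approved(x), flagged(x), flies(x), green(a), has_feathers(x), large(rex), mammal(rex), metal(x), red(x), signed(x), small(rex)} — 12 facts.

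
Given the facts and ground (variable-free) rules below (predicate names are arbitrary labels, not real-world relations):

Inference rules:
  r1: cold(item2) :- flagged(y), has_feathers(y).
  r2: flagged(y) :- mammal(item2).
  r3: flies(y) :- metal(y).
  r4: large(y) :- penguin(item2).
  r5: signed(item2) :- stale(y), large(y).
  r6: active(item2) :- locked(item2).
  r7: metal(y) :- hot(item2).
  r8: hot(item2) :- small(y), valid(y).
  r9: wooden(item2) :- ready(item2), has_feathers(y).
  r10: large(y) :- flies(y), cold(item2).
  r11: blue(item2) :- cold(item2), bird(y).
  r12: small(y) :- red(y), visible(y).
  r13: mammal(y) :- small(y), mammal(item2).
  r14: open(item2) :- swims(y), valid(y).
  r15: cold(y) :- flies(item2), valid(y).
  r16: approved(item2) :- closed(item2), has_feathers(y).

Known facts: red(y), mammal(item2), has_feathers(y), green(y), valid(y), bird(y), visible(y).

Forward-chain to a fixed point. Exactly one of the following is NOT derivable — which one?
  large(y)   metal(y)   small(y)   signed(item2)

Round 1 — r2, r12, derive flagged(y), small(y).
Round 2 — r1, r8, r13, derive cold(item2), hot(item2), mammal(y).
Round 3 — r7, r11, derive metal(y), blue(item2).
Round 4 — r3, derive flies(y).
Round 5 — r10, derive large(y).
Derived: large(y) (round 5), metal(y) (round 3), small(y) (round 1). signed(item2) never appears in any round.

signed(item2)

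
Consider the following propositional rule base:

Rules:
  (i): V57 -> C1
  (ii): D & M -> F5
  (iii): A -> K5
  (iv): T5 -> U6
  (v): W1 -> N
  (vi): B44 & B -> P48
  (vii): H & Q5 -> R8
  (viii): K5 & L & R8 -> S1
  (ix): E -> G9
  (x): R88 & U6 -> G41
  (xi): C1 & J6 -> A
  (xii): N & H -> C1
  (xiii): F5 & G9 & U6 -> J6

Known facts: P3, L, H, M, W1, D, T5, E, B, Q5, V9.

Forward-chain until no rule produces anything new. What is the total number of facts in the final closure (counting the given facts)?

21

Round 1 — (ii), (iv), (v), (vii), (ix), derive F5, U6, N, R8, G9.
Round 2 — (xii), (xiii), derive C1, J6.
Round 3 — (xi), derive A.
Round 4 — (iii), derive K5.
Round 5 — (viii), derive S1.
Closure: {A, B, C1, D, E, F5, G9, H, J6, K5, L, M, N, P3, Q5, R8, S1, T5, U6, V9, W1} — 21 facts.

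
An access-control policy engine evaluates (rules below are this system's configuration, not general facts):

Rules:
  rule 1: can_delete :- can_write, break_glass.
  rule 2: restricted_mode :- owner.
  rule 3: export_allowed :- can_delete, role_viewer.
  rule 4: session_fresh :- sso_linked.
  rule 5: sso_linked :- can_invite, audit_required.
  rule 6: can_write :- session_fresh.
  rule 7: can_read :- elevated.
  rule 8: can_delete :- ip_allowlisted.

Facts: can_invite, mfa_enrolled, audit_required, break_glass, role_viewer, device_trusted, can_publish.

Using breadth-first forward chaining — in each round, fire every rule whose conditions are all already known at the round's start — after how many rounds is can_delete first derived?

4

Round 1: rule 5 [sso_linked :- can_invite, audit_required.]. New: sso_linked.
Round 2: rule 4 [session_fresh :- sso_linked.]. New: session_fresh.
Round 3: rule 6 [can_write :- session_fresh.]. New: can_write.
Round 4: rule 1 [can_delete :- can_write, break_glass.]. New: can_delete.
can_delete first appears in round 4.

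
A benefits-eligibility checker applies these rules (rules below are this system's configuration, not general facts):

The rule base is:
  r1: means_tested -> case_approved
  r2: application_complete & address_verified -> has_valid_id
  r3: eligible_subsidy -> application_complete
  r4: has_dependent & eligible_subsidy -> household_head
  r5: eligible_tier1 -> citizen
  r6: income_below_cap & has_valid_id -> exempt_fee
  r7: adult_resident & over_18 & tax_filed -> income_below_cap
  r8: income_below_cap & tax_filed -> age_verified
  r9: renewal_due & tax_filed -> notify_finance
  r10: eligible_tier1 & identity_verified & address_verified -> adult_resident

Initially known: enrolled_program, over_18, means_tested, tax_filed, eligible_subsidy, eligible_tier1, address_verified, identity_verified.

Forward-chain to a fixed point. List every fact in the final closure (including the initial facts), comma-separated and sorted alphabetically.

Round 1 fires r1, r3, r5, r10, giving case_approved, application_complete, citizen, adult_resident.
Round 2 fires r2, r7, giving has_valid_id, income_below_cap.
Round 3 fires r6, r8, giving exempt_fee, age_verified.

address_verified, adult_resident, age_verified, application_complete, case_approved, citizen, eligible_subsidy, eligible_tier1, enrolled_program, exempt_fee, has_valid_id, identity_verified, income_below_cap, means_tested, over_18, tax_filed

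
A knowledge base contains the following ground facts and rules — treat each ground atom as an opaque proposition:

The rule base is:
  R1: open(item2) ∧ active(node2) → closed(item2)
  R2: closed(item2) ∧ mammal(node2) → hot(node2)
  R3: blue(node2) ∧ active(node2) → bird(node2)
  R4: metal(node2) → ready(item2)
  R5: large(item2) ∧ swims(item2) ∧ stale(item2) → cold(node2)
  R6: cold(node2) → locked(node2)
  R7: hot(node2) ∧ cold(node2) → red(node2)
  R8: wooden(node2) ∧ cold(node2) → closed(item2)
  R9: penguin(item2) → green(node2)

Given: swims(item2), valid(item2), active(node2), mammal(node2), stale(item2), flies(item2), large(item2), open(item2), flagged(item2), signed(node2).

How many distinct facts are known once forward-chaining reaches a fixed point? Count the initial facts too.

Round 1: R1 [open(item2) ∧ active(node2) → closed(item2)]; R5 [large(item2) ∧ swims(item2) ∧ stale(item2) → cold(node2)]. Adds closed(item2), cold(node2).
Round 2: R2 [closed(item2) ∧ mammal(node2) → hot(node2)]; R6 [cold(node2) → locked(node2)]. Adds hot(node2), locked(node2).
Round 3: R7 [hot(node2) ∧ cold(node2) → red(node2)]. Adds red(node2).
Closure: {active(node2), closed(item2), cold(node2), flagged(item2), flies(item2), hot(node2), large(item2), locked(node2), mammal(node2), open(item2), red(node2), signed(node2), stale(item2), swims(item2), valid(item2)} — 15 facts.

15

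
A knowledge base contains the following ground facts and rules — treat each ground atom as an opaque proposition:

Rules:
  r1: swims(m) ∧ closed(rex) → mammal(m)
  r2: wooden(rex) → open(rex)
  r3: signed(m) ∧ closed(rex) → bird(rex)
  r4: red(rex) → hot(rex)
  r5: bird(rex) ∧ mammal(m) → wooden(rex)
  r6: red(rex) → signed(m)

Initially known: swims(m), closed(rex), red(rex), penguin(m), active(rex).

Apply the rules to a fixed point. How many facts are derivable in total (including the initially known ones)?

[1] r1 [swims(m) ∧ closed(rex) → mammal(m)]; r4 [red(rex) → hot(rex)]; r6 [red(rex) → signed(m)]. ⇒ new: mammal(m), hot(rex), signed(m).
[2] r3 [signed(m) ∧ closed(rex) → bird(rex)]. ⇒ new: bird(rex).
[3] r5 [bird(rex) ∧ mammal(m) → wooden(rex)]. ⇒ new: wooden(rex).
[4] r2 [wooden(rex) → open(rex)]. ⇒ new: open(rex).
Closure: {active(rex), bird(rex), closed(rex), hot(rex), mammal(m), open(rex), penguin(m), red(rex), signed(m), swims(m), wooden(rex)} — 11 facts.

11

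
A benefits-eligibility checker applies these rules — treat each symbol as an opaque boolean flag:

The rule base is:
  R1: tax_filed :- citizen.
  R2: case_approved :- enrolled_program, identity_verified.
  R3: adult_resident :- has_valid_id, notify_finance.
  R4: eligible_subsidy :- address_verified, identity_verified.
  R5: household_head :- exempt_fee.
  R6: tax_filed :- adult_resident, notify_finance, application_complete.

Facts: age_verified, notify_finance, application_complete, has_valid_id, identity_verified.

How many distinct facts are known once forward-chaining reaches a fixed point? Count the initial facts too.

7

Round 1: R3 [adult_resident :- has_valid_id, notify_finance.]. New: adult_resident.
Round 2: R6 [tax_filed :- adult_resident, notify_finance, application_complete.]. New: tax_filed.
Closure: {adult_resident, age_verified, application_complete, has_valid_id, identity_verified, notify_finance, tax_filed} — 7 facts.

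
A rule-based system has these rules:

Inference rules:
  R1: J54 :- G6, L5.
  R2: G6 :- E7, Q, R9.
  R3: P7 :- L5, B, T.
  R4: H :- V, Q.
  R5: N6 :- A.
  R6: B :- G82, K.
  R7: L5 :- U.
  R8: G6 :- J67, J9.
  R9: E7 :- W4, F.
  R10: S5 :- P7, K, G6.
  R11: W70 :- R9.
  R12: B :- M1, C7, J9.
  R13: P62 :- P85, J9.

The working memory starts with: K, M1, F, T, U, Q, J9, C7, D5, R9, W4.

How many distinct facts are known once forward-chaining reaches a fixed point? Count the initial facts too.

[1] R7 [L5 :- U.]; R9 [E7 :- W4, F.]; R11 [W70 :- R9.]; R12 [B :- M1, C7, J9.]. ⇒ new: L5, E7, W70, B.
[2] R2 [G6 :- E7, Q, R9.]; R3 [P7 :- L5, B, T.]. ⇒ new: G6, P7.
[3] R1 [J54 :- G6, L5.]; R10 [S5 :- P7, K, G6.]. ⇒ new: J54, S5.
Closure: {B, C7, D5, E7, F, G6, J54, J9, K, L5, M1, P7, Q, R9, S5, T, U, W4, W70} — 19 facts.

19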